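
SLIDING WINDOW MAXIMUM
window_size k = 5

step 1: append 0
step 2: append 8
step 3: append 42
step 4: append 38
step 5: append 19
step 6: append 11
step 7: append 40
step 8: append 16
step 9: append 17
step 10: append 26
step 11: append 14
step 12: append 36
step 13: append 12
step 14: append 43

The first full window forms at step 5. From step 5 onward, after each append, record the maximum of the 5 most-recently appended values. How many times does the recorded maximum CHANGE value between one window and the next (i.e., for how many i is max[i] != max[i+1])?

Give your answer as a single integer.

step 1: append 0 -> window=[0] (not full yet)
step 2: append 8 -> window=[0, 8] (not full yet)
step 3: append 42 -> window=[0, 8, 42] (not full yet)
step 4: append 38 -> window=[0, 8, 42, 38] (not full yet)
step 5: append 19 -> window=[0, 8, 42, 38, 19] -> max=42
step 6: append 11 -> window=[8, 42, 38, 19, 11] -> max=42
step 7: append 40 -> window=[42, 38, 19, 11, 40] -> max=42
step 8: append 16 -> window=[38, 19, 11, 40, 16] -> max=40
step 9: append 17 -> window=[19, 11, 40, 16, 17] -> max=40
step 10: append 26 -> window=[11, 40, 16, 17, 26] -> max=40
step 11: append 14 -> window=[40, 16, 17, 26, 14] -> max=40
step 12: append 36 -> window=[16, 17, 26, 14, 36] -> max=36
step 13: append 12 -> window=[17, 26, 14, 36, 12] -> max=36
step 14: append 43 -> window=[26, 14, 36, 12, 43] -> max=43
Recorded maximums: 42 42 42 40 40 40 40 36 36 43
Changes between consecutive maximums: 3

Answer: 3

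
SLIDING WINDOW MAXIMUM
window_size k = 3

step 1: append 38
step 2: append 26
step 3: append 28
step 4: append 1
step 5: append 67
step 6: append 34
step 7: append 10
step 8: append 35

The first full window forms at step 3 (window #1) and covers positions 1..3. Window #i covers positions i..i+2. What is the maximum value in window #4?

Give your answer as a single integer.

Answer: 67

Derivation:
step 1: append 38 -> window=[38] (not full yet)
step 2: append 26 -> window=[38, 26] (not full yet)
step 3: append 28 -> window=[38, 26, 28] -> max=38
step 4: append 1 -> window=[26, 28, 1] -> max=28
step 5: append 67 -> window=[28, 1, 67] -> max=67
step 6: append 34 -> window=[1, 67, 34] -> max=67
Window #4 max = 67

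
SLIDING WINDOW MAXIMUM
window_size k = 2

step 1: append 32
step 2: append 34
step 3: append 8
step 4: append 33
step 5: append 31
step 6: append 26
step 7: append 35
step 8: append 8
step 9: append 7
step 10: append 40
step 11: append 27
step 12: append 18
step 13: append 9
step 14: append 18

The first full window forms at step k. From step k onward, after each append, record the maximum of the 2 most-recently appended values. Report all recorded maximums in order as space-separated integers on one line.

step 1: append 32 -> window=[32] (not full yet)
step 2: append 34 -> window=[32, 34] -> max=34
step 3: append 8 -> window=[34, 8] -> max=34
step 4: append 33 -> window=[8, 33] -> max=33
step 5: append 31 -> window=[33, 31] -> max=33
step 6: append 26 -> window=[31, 26] -> max=31
step 7: append 35 -> window=[26, 35] -> max=35
step 8: append 8 -> window=[35, 8] -> max=35
step 9: append 7 -> window=[8, 7] -> max=8
step 10: append 40 -> window=[7, 40] -> max=40
step 11: append 27 -> window=[40, 27] -> max=40
step 12: append 18 -> window=[27, 18] -> max=27
step 13: append 9 -> window=[18, 9] -> max=18
step 14: append 18 -> window=[9, 18] -> max=18

Answer: 34 34 33 33 31 35 35 8 40 40 27 18 18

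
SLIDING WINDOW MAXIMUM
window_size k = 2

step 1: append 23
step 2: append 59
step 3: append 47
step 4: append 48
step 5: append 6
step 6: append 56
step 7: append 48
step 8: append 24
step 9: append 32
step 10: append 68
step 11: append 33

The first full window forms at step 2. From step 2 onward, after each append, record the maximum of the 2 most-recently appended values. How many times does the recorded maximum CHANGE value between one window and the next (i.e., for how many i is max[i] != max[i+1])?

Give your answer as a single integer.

Answer: 5

Derivation:
step 1: append 23 -> window=[23] (not full yet)
step 2: append 59 -> window=[23, 59] -> max=59
step 3: append 47 -> window=[59, 47] -> max=59
step 4: append 48 -> window=[47, 48] -> max=48
step 5: append 6 -> window=[48, 6] -> max=48
step 6: append 56 -> window=[6, 56] -> max=56
step 7: append 48 -> window=[56, 48] -> max=56
step 8: append 24 -> window=[48, 24] -> max=48
step 9: append 32 -> window=[24, 32] -> max=32
step 10: append 68 -> window=[32, 68] -> max=68
step 11: append 33 -> window=[68, 33] -> max=68
Recorded maximums: 59 59 48 48 56 56 48 32 68 68
Changes between consecutive maximums: 5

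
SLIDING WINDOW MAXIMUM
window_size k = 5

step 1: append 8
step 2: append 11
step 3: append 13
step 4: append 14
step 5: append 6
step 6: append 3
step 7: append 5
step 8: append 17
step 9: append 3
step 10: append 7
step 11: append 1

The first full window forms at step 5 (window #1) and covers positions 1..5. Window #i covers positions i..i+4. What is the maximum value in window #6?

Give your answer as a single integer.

step 1: append 8 -> window=[8] (not full yet)
step 2: append 11 -> window=[8, 11] (not full yet)
step 3: append 13 -> window=[8, 11, 13] (not full yet)
step 4: append 14 -> window=[8, 11, 13, 14] (not full yet)
step 5: append 6 -> window=[8, 11, 13, 14, 6] -> max=14
step 6: append 3 -> window=[11, 13, 14, 6, 3] -> max=14
step 7: append 5 -> window=[13, 14, 6, 3, 5] -> max=14
step 8: append 17 -> window=[14, 6, 3, 5, 17] -> max=17
step 9: append 3 -> window=[6, 3, 5, 17, 3] -> max=17
step 10: append 7 -> window=[3, 5, 17, 3, 7] -> max=17
Window #6 max = 17

Answer: 17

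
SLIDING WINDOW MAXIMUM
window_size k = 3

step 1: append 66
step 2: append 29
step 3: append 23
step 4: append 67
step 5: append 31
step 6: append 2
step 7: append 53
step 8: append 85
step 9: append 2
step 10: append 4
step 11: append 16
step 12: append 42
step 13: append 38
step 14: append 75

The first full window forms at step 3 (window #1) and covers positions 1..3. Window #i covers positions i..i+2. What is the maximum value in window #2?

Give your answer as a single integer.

step 1: append 66 -> window=[66] (not full yet)
step 2: append 29 -> window=[66, 29] (not full yet)
step 3: append 23 -> window=[66, 29, 23] -> max=66
step 4: append 67 -> window=[29, 23, 67] -> max=67
Window #2 max = 67

Answer: 67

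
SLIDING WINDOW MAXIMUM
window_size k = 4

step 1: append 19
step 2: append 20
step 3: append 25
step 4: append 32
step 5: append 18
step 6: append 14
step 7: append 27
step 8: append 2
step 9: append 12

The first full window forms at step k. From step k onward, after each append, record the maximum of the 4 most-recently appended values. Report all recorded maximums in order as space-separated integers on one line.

Answer: 32 32 32 32 27 27

Derivation:
step 1: append 19 -> window=[19] (not full yet)
step 2: append 20 -> window=[19, 20] (not full yet)
step 3: append 25 -> window=[19, 20, 25] (not full yet)
step 4: append 32 -> window=[19, 20, 25, 32] -> max=32
step 5: append 18 -> window=[20, 25, 32, 18] -> max=32
step 6: append 14 -> window=[25, 32, 18, 14] -> max=32
step 7: append 27 -> window=[32, 18, 14, 27] -> max=32
step 8: append 2 -> window=[18, 14, 27, 2] -> max=27
step 9: append 12 -> window=[14, 27, 2, 12] -> max=27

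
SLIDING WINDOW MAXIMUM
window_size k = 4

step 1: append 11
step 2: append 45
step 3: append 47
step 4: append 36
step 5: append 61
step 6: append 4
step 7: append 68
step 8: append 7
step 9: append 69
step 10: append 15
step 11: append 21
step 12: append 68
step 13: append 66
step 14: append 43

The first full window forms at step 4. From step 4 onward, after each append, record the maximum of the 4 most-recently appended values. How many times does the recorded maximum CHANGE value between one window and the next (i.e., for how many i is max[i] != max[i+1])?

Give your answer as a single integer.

step 1: append 11 -> window=[11] (not full yet)
step 2: append 45 -> window=[11, 45] (not full yet)
step 3: append 47 -> window=[11, 45, 47] (not full yet)
step 4: append 36 -> window=[11, 45, 47, 36] -> max=47
step 5: append 61 -> window=[45, 47, 36, 61] -> max=61
step 6: append 4 -> window=[47, 36, 61, 4] -> max=61
step 7: append 68 -> window=[36, 61, 4, 68] -> max=68
step 8: append 7 -> window=[61, 4, 68, 7] -> max=68
step 9: append 69 -> window=[4, 68, 7, 69] -> max=69
step 10: append 15 -> window=[68, 7, 69, 15] -> max=69
step 11: append 21 -> window=[7, 69, 15, 21] -> max=69
step 12: append 68 -> window=[69, 15, 21, 68] -> max=69
step 13: append 66 -> window=[15, 21, 68, 66] -> max=68
step 14: append 43 -> window=[21, 68, 66, 43] -> max=68
Recorded maximums: 47 61 61 68 68 69 69 69 69 68 68
Changes between consecutive maximums: 4

Answer: 4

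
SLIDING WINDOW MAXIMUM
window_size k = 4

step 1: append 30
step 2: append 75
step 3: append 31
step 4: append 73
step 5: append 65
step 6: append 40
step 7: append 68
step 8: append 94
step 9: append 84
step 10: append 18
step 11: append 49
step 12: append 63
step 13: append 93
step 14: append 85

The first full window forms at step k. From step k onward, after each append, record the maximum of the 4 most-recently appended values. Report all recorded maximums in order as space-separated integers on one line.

step 1: append 30 -> window=[30] (not full yet)
step 2: append 75 -> window=[30, 75] (not full yet)
step 3: append 31 -> window=[30, 75, 31] (not full yet)
step 4: append 73 -> window=[30, 75, 31, 73] -> max=75
step 5: append 65 -> window=[75, 31, 73, 65] -> max=75
step 6: append 40 -> window=[31, 73, 65, 40] -> max=73
step 7: append 68 -> window=[73, 65, 40, 68] -> max=73
step 8: append 94 -> window=[65, 40, 68, 94] -> max=94
step 9: append 84 -> window=[40, 68, 94, 84] -> max=94
step 10: append 18 -> window=[68, 94, 84, 18] -> max=94
step 11: append 49 -> window=[94, 84, 18, 49] -> max=94
step 12: append 63 -> window=[84, 18, 49, 63] -> max=84
step 13: append 93 -> window=[18, 49, 63, 93] -> max=93
step 14: append 85 -> window=[49, 63, 93, 85] -> max=93

Answer: 75 75 73 73 94 94 94 94 84 93 93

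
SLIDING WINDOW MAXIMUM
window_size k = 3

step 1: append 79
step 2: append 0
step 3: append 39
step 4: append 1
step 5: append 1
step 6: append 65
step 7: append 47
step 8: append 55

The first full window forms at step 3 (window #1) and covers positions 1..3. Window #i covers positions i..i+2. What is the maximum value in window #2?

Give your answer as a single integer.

Answer: 39

Derivation:
step 1: append 79 -> window=[79] (not full yet)
step 2: append 0 -> window=[79, 0] (not full yet)
step 3: append 39 -> window=[79, 0, 39] -> max=79
step 4: append 1 -> window=[0, 39, 1] -> max=39
Window #2 max = 39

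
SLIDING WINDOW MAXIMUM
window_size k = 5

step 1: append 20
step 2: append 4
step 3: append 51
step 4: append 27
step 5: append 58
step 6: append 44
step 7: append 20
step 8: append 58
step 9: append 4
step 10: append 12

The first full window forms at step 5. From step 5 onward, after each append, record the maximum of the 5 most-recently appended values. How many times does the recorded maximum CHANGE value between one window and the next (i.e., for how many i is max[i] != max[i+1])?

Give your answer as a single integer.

Answer: 0

Derivation:
step 1: append 20 -> window=[20] (not full yet)
step 2: append 4 -> window=[20, 4] (not full yet)
step 3: append 51 -> window=[20, 4, 51] (not full yet)
step 4: append 27 -> window=[20, 4, 51, 27] (not full yet)
step 5: append 58 -> window=[20, 4, 51, 27, 58] -> max=58
step 6: append 44 -> window=[4, 51, 27, 58, 44] -> max=58
step 7: append 20 -> window=[51, 27, 58, 44, 20] -> max=58
step 8: append 58 -> window=[27, 58, 44, 20, 58] -> max=58
step 9: append 4 -> window=[58, 44, 20, 58, 4] -> max=58
step 10: append 12 -> window=[44, 20, 58, 4, 12] -> max=58
Recorded maximums: 58 58 58 58 58 58
Changes between consecutive maximums: 0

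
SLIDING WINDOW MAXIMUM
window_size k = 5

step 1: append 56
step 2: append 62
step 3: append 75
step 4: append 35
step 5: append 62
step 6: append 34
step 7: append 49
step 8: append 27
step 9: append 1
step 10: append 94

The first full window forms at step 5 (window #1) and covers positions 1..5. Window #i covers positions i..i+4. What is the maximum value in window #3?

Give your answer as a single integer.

Answer: 75

Derivation:
step 1: append 56 -> window=[56] (not full yet)
step 2: append 62 -> window=[56, 62] (not full yet)
step 3: append 75 -> window=[56, 62, 75] (not full yet)
step 4: append 35 -> window=[56, 62, 75, 35] (not full yet)
step 5: append 62 -> window=[56, 62, 75, 35, 62] -> max=75
step 6: append 34 -> window=[62, 75, 35, 62, 34] -> max=75
step 7: append 49 -> window=[75, 35, 62, 34, 49] -> max=75
Window #3 max = 75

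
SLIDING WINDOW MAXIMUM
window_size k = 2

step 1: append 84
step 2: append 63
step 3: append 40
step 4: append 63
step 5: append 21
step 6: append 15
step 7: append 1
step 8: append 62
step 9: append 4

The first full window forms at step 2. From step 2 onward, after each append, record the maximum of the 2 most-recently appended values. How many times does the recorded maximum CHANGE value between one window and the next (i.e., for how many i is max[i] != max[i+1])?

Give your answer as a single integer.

step 1: append 84 -> window=[84] (not full yet)
step 2: append 63 -> window=[84, 63] -> max=84
step 3: append 40 -> window=[63, 40] -> max=63
step 4: append 63 -> window=[40, 63] -> max=63
step 5: append 21 -> window=[63, 21] -> max=63
step 6: append 15 -> window=[21, 15] -> max=21
step 7: append 1 -> window=[15, 1] -> max=15
step 8: append 62 -> window=[1, 62] -> max=62
step 9: append 4 -> window=[62, 4] -> max=62
Recorded maximums: 84 63 63 63 21 15 62 62
Changes between consecutive maximums: 4

Answer: 4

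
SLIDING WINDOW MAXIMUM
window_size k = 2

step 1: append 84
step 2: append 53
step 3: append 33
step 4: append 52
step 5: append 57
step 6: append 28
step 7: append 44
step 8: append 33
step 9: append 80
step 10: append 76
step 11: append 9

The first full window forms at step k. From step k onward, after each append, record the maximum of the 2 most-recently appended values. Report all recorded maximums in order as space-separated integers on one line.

Answer: 84 53 52 57 57 44 44 80 80 76

Derivation:
step 1: append 84 -> window=[84] (not full yet)
step 2: append 53 -> window=[84, 53] -> max=84
step 3: append 33 -> window=[53, 33] -> max=53
step 4: append 52 -> window=[33, 52] -> max=52
step 5: append 57 -> window=[52, 57] -> max=57
step 6: append 28 -> window=[57, 28] -> max=57
step 7: append 44 -> window=[28, 44] -> max=44
step 8: append 33 -> window=[44, 33] -> max=44
step 9: append 80 -> window=[33, 80] -> max=80
step 10: append 76 -> window=[80, 76] -> max=80
step 11: append 9 -> window=[76, 9] -> max=76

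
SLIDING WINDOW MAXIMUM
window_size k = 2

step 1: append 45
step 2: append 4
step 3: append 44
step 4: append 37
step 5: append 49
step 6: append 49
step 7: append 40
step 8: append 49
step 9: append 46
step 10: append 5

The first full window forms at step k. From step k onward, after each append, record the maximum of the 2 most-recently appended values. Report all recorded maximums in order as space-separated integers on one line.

Answer: 45 44 44 49 49 49 49 49 46

Derivation:
step 1: append 45 -> window=[45] (not full yet)
step 2: append 4 -> window=[45, 4] -> max=45
step 3: append 44 -> window=[4, 44] -> max=44
step 4: append 37 -> window=[44, 37] -> max=44
step 5: append 49 -> window=[37, 49] -> max=49
step 6: append 49 -> window=[49, 49] -> max=49
step 7: append 40 -> window=[49, 40] -> max=49
step 8: append 49 -> window=[40, 49] -> max=49
step 9: append 46 -> window=[49, 46] -> max=49
step 10: append 5 -> window=[46, 5] -> max=46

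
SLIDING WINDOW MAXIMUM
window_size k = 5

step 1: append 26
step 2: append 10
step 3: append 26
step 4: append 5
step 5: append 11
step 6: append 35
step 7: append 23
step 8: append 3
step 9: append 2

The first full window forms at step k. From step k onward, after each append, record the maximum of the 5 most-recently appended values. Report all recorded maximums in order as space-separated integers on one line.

step 1: append 26 -> window=[26] (not full yet)
step 2: append 10 -> window=[26, 10] (not full yet)
step 3: append 26 -> window=[26, 10, 26] (not full yet)
step 4: append 5 -> window=[26, 10, 26, 5] (not full yet)
step 5: append 11 -> window=[26, 10, 26, 5, 11] -> max=26
step 6: append 35 -> window=[10, 26, 5, 11, 35] -> max=35
step 7: append 23 -> window=[26, 5, 11, 35, 23] -> max=35
step 8: append 3 -> window=[5, 11, 35, 23, 3] -> max=35
step 9: append 2 -> window=[11, 35, 23, 3, 2] -> max=35

Answer: 26 35 35 35 35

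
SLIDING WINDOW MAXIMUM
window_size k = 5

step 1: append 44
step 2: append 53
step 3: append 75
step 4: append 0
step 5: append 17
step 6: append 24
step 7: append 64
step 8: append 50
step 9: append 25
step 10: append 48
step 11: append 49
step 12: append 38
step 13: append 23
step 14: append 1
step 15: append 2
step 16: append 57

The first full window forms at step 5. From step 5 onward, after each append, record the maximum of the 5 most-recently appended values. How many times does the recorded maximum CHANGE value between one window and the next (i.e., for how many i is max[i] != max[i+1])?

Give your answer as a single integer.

step 1: append 44 -> window=[44] (not full yet)
step 2: append 53 -> window=[44, 53] (not full yet)
step 3: append 75 -> window=[44, 53, 75] (not full yet)
step 4: append 0 -> window=[44, 53, 75, 0] (not full yet)
step 5: append 17 -> window=[44, 53, 75, 0, 17] -> max=75
step 6: append 24 -> window=[53, 75, 0, 17, 24] -> max=75
step 7: append 64 -> window=[75, 0, 17, 24, 64] -> max=75
step 8: append 50 -> window=[0, 17, 24, 64, 50] -> max=64
step 9: append 25 -> window=[17, 24, 64, 50, 25] -> max=64
step 10: append 48 -> window=[24, 64, 50, 25, 48] -> max=64
step 11: append 49 -> window=[64, 50, 25, 48, 49] -> max=64
step 12: append 38 -> window=[50, 25, 48, 49, 38] -> max=50
step 13: append 23 -> window=[25, 48, 49, 38, 23] -> max=49
step 14: append 1 -> window=[48, 49, 38, 23, 1] -> max=49
step 15: append 2 -> window=[49, 38, 23, 1, 2] -> max=49
step 16: append 57 -> window=[38, 23, 1, 2, 57] -> max=57
Recorded maximums: 75 75 75 64 64 64 64 50 49 49 49 57
Changes between consecutive maximums: 4

Answer: 4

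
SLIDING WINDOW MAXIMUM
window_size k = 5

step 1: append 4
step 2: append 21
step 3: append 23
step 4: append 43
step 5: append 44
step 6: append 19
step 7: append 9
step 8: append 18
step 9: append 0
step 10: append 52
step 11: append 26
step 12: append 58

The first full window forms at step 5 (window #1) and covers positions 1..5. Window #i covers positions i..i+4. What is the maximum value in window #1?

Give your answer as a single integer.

step 1: append 4 -> window=[4] (not full yet)
step 2: append 21 -> window=[4, 21] (not full yet)
step 3: append 23 -> window=[4, 21, 23] (not full yet)
step 4: append 43 -> window=[4, 21, 23, 43] (not full yet)
step 5: append 44 -> window=[4, 21, 23, 43, 44] -> max=44
Window #1 max = 44

Answer: 44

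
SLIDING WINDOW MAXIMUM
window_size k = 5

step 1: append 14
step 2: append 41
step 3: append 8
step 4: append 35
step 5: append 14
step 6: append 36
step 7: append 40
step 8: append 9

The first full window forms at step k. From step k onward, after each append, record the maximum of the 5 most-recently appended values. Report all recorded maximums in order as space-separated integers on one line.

Answer: 41 41 40 40

Derivation:
step 1: append 14 -> window=[14] (not full yet)
step 2: append 41 -> window=[14, 41] (not full yet)
step 3: append 8 -> window=[14, 41, 8] (not full yet)
step 4: append 35 -> window=[14, 41, 8, 35] (not full yet)
step 5: append 14 -> window=[14, 41, 8, 35, 14] -> max=41
step 6: append 36 -> window=[41, 8, 35, 14, 36] -> max=41
step 7: append 40 -> window=[8, 35, 14, 36, 40] -> max=40
step 8: append 9 -> window=[35, 14, 36, 40, 9] -> max=40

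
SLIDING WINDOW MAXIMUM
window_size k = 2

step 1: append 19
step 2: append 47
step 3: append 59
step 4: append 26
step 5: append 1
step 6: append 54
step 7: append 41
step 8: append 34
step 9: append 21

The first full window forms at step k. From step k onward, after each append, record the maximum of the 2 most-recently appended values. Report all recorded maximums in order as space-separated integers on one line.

Answer: 47 59 59 26 54 54 41 34

Derivation:
step 1: append 19 -> window=[19] (not full yet)
step 2: append 47 -> window=[19, 47] -> max=47
step 3: append 59 -> window=[47, 59] -> max=59
step 4: append 26 -> window=[59, 26] -> max=59
step 5: append 1 -> window=[26, 1] -> max=26
step 6: append 54 -> window=[1, 54] -> max=54
step 7: append 41 -> window=[54, 41] -> max=54
step 8: append 34 -> window=[41, 34] -> max=41
step 9: append 21 -> window=[34, 21] -> max=34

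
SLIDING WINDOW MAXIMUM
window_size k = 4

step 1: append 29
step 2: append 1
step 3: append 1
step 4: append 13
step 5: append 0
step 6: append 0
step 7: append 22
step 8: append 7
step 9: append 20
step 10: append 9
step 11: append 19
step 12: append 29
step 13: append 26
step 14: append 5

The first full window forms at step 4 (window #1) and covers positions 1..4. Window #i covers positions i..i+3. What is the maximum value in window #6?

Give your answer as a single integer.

Answer: 22

Derivation:
step 1: append 29 -> window=[29] (not full yet)
step 2: append 1 -> window=[29, 1] (not full yet)
step 3: append 1 -> window=[29, 1, 1] (not full yet)
step 4: append 13 -> window=[29, 1, 1, 13] -> max=29
step 5: append 0 -> window=[1, 1, 13, 0] -> max=13
step 6: append 0 -> window=[1, 13, 0, 0] -> max=13
step 7: append 22 -> window=[13, 0, 0, 22] -> max=22
step 8: append 7 -> window=[0, 0, 22, 7] -> max=22
step 9: append 20 -> window=[0, 22, 7, 20] -> max=22
Window #6 max = 22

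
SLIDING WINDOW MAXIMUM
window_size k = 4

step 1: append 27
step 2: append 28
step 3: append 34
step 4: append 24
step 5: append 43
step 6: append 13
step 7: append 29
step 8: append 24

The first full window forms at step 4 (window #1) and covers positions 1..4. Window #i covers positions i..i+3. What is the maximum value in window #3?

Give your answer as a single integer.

step 1: append 27 -> window=[27] (not full yet)
step 2: append 28 -> window=[27, 28] (not full yet)
step 3: append 34 -> window=[27, 28, 34] (not full yet)
step 4: append 24 -> window=[27, 28, 34, 24] -> max=34
step 5: append 43 -> window=[28, 34, 24, 43] -> max=43
step 6: append 13 -> window=[34, 24, 43, 13] -> max=43
Window #3 max = 43

Answer: 43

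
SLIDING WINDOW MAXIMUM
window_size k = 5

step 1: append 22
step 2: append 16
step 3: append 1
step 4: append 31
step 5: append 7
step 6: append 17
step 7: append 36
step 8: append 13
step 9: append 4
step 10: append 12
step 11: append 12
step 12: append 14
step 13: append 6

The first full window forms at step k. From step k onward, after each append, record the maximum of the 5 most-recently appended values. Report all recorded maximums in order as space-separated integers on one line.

Answer: 31 31 36 36 36 36 36 14 14

Derivation:
step 1: append 22 -> window=[22] (not full yet)
step 2: append 16 -> window=[22, 16] (not full yet)
step 3: append 1 -> window=[22, 16, 1] (not full yet)
step 4: append 31 -> window=[22, 16, 1, 31] (not full yet)
step 5: append 7 -> window=[22, 16, 1, 31, 7] -> max=31
step 6: append 17 -> window=[16, 1, 31, 7, 17] -> max=31
step 7: append 36 -> window=[1, 31, 7, 17, 36] -> max=36
step 8: append 13 -> window=[31, 7, 17, 36, 13] -> max=36
step 9: append 4 -> window=[7, 17, 36, 13, 4] -> max=36
step 10: append 12 -> window=[17, 36, 13, 4, 12] -> max=36
step 11: append 12 -> window=[36, 13, 4, 12, 12] -> max=36
step 12: append 14 -> window=[13, 4, 12, 12, 14] -> max=14
step 13: append 6 -> window=[4, 12, 12, 14, 6] -> max=14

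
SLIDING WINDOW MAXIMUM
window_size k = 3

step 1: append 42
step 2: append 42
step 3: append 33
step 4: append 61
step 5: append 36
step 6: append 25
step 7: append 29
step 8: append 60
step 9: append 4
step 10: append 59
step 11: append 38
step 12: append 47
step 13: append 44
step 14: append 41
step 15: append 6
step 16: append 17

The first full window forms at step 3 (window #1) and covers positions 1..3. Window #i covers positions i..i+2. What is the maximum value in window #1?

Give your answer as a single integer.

Answer: 42

Derivation:
step 1: append 42 -> window=[42] (not full yet)
step 2: append 42 -> window=[42, 42] (not full yet)
step 3: append 33 -> window=[42, 42, 33] -> max=42
Window #1 max = 42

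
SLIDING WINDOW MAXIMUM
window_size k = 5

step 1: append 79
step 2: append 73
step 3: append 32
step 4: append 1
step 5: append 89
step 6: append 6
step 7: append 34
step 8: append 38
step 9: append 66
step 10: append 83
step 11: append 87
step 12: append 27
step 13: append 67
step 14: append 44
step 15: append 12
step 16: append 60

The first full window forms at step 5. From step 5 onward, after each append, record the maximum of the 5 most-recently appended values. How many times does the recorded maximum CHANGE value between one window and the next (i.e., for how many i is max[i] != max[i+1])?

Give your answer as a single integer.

step 1: append 79 -> window=[79] (not full yet)
step 2: append 73 -> window=[79, 73] (not full yet)
step 3: append 32 -> window=[79, 73, 32] (not full yet)
step 4: append 1 -> window=[79, 73, 32, 1] (not full yet)
step 5: append 89 -> window=[79, 73, 32, 1, 89] -> max=89
step 6: append 6 -> window=[73, 32, 1, 89, 6] -> max=89
step 7: append 34 -> window=[32, 1, 89, 6, 34] -> max=89
step 8: append 38 -> window=[1, 89, 6, 34, 38] -> max=89
step 9: append 66 -> window=[89, 6, 34, 38, 66] -> max=89
step 10: append 83 -> window=[6, 34, 38, 66, 83] -> max=83
step 11: append 87 -> window=[34, 38, 66, 83, 87] -> max=87
step 12: append 27 -> window=[38, 66, 83, 87, 27] -> max=87
step 13: append 67 -> window=[66, 83, 87, 27, 67] -> max=87
step 14: append 44 -> window=[83, 87, 27, 67, 44] -> max=87
step 15: append 12 -> window=[87, 27, 67, 44, 12] -> max=87
step 16: append 60 -> window=[27, 67, 44, 12, 60] -> max=67
Recorded maximums: 89 89 89 89 89 83 87 87 87 87 87 67
Changes between consecutive maximums: 3

Answer: 3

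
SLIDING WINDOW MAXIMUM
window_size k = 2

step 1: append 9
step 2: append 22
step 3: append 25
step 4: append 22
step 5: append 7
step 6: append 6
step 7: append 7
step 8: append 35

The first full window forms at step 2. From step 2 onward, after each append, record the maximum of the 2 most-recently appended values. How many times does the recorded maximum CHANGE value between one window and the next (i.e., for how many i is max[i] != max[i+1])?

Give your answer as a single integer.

step 1: append 9 -> window=[9] (not full yet)
step 2: append 22 -> window=[9, 22] -> max=22
step 3: append 25 -> window=[22, 25] -> max=25
step 4: append 22 -> window=[25, 22] -> max=25
step 5: append 7 -> window=[22, 7] -> max=22
step 6: append 6 -> window=[7, 6] -> max=7
step 7: append 7 -> window=[6, 7] -> max=7
step 8: append 35 -> window=[7, 35] -> max=35
Recorded maximums: 22 25 25 22 7 7 35
Changes between consecutive maximums: 4

Answer: 4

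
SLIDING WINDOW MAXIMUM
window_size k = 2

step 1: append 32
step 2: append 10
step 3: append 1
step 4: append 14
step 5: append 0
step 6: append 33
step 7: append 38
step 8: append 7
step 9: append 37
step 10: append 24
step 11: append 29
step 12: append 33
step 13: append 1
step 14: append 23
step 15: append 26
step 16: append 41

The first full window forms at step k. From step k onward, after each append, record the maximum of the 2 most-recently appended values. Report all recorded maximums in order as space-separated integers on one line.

Answer: 32 10 14 14 33 38 38 37 37 29 33 33 23 26 41

Derivation:
step 1: append 32 -> window=[32] (not full yet)
step 2: append 10 -> window=[32, 10] -> max=32
step 3: append 1 -> window=[10, 1] -> max=10
step 4: append 14 -> window=[1, 14] -> max=14
step 5: append 0 -> window=[14, 0] -> max=14
step 6: append 33 -> window=[0, 33] -> max=33
step 7: append 38 -> window=[33, 38] -> max=38
step 8: append 7 -> window=[38, 7] -> max=38
step 9: append 37 -> window=[7, 37] -> max=37
step 10: append 24 -> window=[37, 24] -> max=37
step 11: append 29 -> window=[24, 29] -> max=29
step 12: append 33 -> window=[29, 33] -> max=33
step 13: append 1 -> window=[33, 1] -> max=33
step 14: append 23 -> window=[1, 23] -> max=23
step 15: append 26 -> window=[23, 26] -> max=26
step 16: append 41 -> window=[26, 41] -> max=41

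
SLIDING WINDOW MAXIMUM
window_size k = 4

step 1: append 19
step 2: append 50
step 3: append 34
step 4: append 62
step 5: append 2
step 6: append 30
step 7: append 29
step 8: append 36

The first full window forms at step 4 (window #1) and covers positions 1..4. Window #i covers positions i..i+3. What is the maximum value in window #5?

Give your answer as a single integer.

Answer: 36

Derivation:
step 1: append 19 -> window=[19] (not full yet)
step 2: append 50 -> window=[19, 50] (not full yet)
step 3: append 34 -> window=[19, 50, 34] (not full yet)
step 4: append 62 -> window=[19, 50, 34, 62] -> max=62
step 5: append 2 -> window=[50, 34, 62, 2] -> max=62
step 6: append 30 -> window=[34, 62, 2, 30] -> max=62
step 7: append 29 -> window=[62, 2, 30, 29] -> max=62
step 8: append 36 -> window=[2, 30, 29, 36] -> max=36
Window #5 max = 36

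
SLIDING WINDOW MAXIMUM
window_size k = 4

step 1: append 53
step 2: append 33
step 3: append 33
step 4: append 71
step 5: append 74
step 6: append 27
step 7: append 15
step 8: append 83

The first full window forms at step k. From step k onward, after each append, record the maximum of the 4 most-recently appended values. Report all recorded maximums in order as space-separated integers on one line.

Answer: 71 74 74 74 83

Derivation:
step 1: append 53 -> window=[53] (not full yet)
step 2: append 33 -> window=[53, 33] (not full yet)
step 3: append 33 -> window=[53, 33, 33] (not full yet)
step 4: append 71 -> window=[53, 33, 33, 71] -> max=71
step 5: append 74 -> window=[33, 33, 71, 74] -> max=74
step 6: append 27 -> window=[33, 71, 74, 27] -> max=74
step 7: append 15 -> window=[71, 74, 27, 15] -> max=74
step 8: append 83 -> window=[74, 27, 15, 83] -> max=83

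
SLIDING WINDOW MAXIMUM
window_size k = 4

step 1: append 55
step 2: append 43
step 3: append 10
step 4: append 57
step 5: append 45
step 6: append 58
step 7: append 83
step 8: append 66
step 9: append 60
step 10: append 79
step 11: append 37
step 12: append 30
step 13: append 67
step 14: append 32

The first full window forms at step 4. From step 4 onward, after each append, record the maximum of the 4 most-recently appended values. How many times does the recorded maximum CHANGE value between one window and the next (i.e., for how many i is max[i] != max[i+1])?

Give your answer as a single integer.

Answer: 4

Derivation:
step 1: append 55 -> window=[55] (not full yet)
step 2: append 43 -> window=[55, 43] (not full yet)
step 3: append 10 -> window=[55, 43, 10] (not full yet)
step 4: append 57 -> window=[55, 43, 10, 57] -> max=57
step 5: append 45 -> window=[43, 10, 57, 45] -> max=57
step 6: append 58 -> window=[10, 57, 45, 58] -> max=58
step 7: append 83 -> window=[57, 45, 58, 83] -> max=83
step 8: append 66 -> window=[45, 58, 83, 66] -> max=83
step 9: append 60 -> window=[58, 83, 66, 60] -> max=83
step 10: append 79 -> window=[83, 66, 60, 79] -> max=83
step 11: append 37 -> window=[66, 60, 79, 37] -> max=79
step 12: append 30 -> window=[60, 79, 37, 30] -> max=79
step 13: append 67 -> window=[79, 37, 30, 67] -> max=79
step 14: append 32 -> window=[37, 30, 67, 32] -> max=67
Recorded maximums: 57 57 58 83 83 83 83 79 79 79 67
Changes between consecutive maximums: 4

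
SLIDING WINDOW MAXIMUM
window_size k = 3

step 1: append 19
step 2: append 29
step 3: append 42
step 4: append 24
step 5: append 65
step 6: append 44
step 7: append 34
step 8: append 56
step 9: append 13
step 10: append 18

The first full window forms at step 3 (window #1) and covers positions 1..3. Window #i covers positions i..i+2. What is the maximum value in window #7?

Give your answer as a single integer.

Answer: 56

Derivation:
step 1: append 19 -> window=[19] (not full yet)
step 2: append 29 -> window=[19, 29] (not full yet)
step 3: append 42 -> window=[19, 29, 42] -> max=42
step 4: append 24 -> window=[29, 42, 24] -> max=42
step 5: append 65 -> window=[42, 24, 65] -> max=65
step 6: append 44 -> window=[24, 65, 44] -> max=65
step 7: append 34 -> window=[65, 44, 34] -> max=65
step 8: append 56 -> window=[44, 34, 56] -> max=56
step 9: append 13 -> window=[34, 56, 13] -> max=56
Window #7 max = 56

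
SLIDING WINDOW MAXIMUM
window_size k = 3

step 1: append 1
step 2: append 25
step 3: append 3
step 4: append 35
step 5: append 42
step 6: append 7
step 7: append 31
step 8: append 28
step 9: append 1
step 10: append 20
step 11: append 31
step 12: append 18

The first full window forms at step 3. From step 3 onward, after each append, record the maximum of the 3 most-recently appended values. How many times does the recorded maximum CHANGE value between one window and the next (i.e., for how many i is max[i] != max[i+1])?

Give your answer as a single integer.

Answer: 5

Derivation:
step 1: append 1 -> window=[1] (not full yet)
step 2: append 25 -> window=[1, 25] (not full yet)
step 3: append 3 -> window=[1, 25, 3] -> max=25
step 4: append 35 -> window=[25, 3, 35] -> max=35
step 5: append 42 -> window=[3, 35, 42] -> max=42
step 6: append 7 -> window=[35, 42, 7] -> max=42
step 7: append 31 -> window=[42, 7, 31] -> max=42
step 8: append 28 -> window=[7, 31, 28] -> max=31
step 9: append 1 -> window=[31, 28, 1] -> max=31
step 10: append 20 -> window=[28, 1, 20] -> max=28
step 11: append 31 -> window=[1, 20, 31] -> max=31
step 12: append 18 -> window=[20, 31, 18] -> max=31
Recorded maximums: 25 35 42 42 42 31 31 28 31 31
Changes between consecutive maximums: 5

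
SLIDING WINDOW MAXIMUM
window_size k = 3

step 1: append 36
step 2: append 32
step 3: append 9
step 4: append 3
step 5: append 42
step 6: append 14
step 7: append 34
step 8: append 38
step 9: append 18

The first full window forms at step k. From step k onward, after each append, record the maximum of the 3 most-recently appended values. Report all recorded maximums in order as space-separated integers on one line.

step 1: append 36 -> window=[36] (not full yet)
step 2: append 32 -> window=[36, 32] (not full yet)
step 3: append 9 -> window=[36, 32, 9] -> max=36
step 4: append 3 -> window=[32, 9, 3] -> max=32
step 5: append 42 -> window=[9, 3, 42] -> max=42
step 6: append 14 -> window=[3, 42, 14] -> max=42
step 7: append 34 -> window=[42, 14, 34] -> max=42
step 8: append 38 -> window=[14, 34, 38] -> max=38
step 9: append 18 -> window=[34, 38, 18] -> max=38

Answer: 36 32 42 42 42 38 38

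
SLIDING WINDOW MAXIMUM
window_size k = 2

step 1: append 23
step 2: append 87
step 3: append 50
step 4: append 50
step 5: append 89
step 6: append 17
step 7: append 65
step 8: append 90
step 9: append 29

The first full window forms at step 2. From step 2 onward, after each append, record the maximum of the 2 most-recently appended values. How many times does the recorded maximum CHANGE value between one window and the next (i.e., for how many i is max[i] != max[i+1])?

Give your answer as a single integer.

step 1: append 23 -> window=[23] (not full yet)
step 2: append 87 -> window=[23, 87] -> max=87
step 3: append 50 -> window=[87, 50] -> max=87
step 4: append 50 -> window=[50, 50] -> max=50
step 5: append 89 -> window=[50, 89] -> max=89
step 6: append 17 -> window=[89, 17] -> max=89
step 7: append 65 -> window=[17, 65] -> max=65
step 8: append 90 -> window=[65, 90] -> max=90
step 9: append 29 -> window=[90, 29] -> max=90
Recorded maximums: 87 87 50 89 89 65 90 90
Changes between consecutive maximums: 4

Answer: 4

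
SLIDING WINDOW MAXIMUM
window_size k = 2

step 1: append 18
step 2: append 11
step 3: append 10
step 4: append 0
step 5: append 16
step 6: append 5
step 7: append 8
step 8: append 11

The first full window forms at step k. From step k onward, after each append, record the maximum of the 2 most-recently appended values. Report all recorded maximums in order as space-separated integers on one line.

step 1: append 18 -> window=[18] (not full yet)
step 2: append 11 -> window=[18, 11] -> max=18
step 3: append 10 -> window=[11, 10] -> max=11
step 4: append 0 -> window=[10, 0] -> max=10
step 5: append 16 -> window=[0, 16] -> max=16
step 6: append 5 -> window=[16, 5] -> max=16
step 7: append 8 -> window=[5, 8] -> max=8
step 8: append 11 -> window=[8, 11] -> max=11

Answer: 18 11 10 16 16 8 11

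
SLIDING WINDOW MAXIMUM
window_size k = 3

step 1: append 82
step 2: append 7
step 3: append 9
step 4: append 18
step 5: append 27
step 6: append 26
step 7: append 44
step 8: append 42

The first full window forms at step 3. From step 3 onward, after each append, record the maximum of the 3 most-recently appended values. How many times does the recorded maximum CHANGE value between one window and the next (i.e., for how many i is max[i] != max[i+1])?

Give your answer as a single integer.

step 1: append 82 -> window=[82] (not full yet)
step 2: append 7 -> window=[82, 7] (not full yet)
step 3: append 9 -> window=[82, 7, 9] -> max=82
step 4: append 18 -> window=[7, 9, 18] -> max=18
step 5: append 27 -> window=[9, 18, 27] -> max=27
step 6: append 26 -> window=[18, 27, 26] -> max=27
step 7: append 44 -> window=[27, 26, 44] -> max=44
step 8: append 42 -> window=[26, 44, 42] -> max=44
Recorded maximums: 82 18 27 27 44 44
Changes between consecutive maximums: 3

Answer: 3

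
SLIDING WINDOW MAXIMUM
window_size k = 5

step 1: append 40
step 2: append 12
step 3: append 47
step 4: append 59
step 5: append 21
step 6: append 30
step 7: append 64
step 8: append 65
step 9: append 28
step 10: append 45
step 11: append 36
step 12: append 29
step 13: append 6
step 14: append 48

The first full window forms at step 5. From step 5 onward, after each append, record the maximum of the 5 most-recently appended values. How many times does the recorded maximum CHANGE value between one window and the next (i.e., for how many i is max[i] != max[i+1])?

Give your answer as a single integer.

step 1: append 40 -> window=[40] (not full yet)
step 2: append 12 -> window=[40, 12] (not full yet)
step 3: append 47 -> window=[40, 12, 47] (not full yet)
step 4: append 59 -> window=[40, 12, 47, 59] (not full yet)
step 5: append 21 -> window=[40, 12, 47, 59, 21] -> max=59
step 6: append 30 -> window=[12, 47, 59, 21, 30] -> max=59
step 7: append 64 -> window=[47, 59, 21, 30, 64] -> max=64
step 8: append 65 -> window=[59, 21, 30, 64, 65] -> max=65
step 9: append 28 -> window=[21, 30, 64, 65, 28] -> max=65
step 10: append 45 -> window=[30, 64, 65, 28, 45] -> max=65
step 11: append 36 -> window=[64, 65, 28, 45, 36] -> max=65
step 12: append 29 -> window=[65, 28, 45, 36, 29] -> max=65
step 13: append 6 -> window=[28, 45, 36, 29, 6] -> max=45
step 14: append 48 -> window=[45, 36, 29, 6, 48] -> max=48
Recorded maximums: 59 59 64 65 65 65 65 65 45 48
Changes between consecutive maximums: 4

Answer: 4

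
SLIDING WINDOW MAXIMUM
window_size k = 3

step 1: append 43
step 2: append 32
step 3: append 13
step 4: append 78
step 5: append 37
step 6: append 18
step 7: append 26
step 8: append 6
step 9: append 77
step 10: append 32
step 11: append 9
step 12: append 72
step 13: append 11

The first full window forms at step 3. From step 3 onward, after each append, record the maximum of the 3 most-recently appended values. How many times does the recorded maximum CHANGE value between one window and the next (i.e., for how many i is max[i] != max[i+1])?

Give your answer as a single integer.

step 1: append 43 -> window=[43] (not full yet)
step 2: append 32 -> window=[43, 32] (not full yet)
step 3: append 13 -> window=[43, 32, 13] -> max=43
step 4: append 78 -> window=[32, 13, 78] -> max=78
step 5: append 37 -> window=[13, 78, 37] -> max=78
step 6: append 18 -> window=[78, 37, 18] -> max=78
step 7: append 26 -> window=[37, 18, 26] -> max=37
step 8: append 6 -> window=[18, 26, 6] -> max=26
step 9: append 77 -> window=[26, 6, 77] -> max=77
step 10: append 32 -> window=[6, 77, 32] -> max=77
step 11: append 9 -> window=[77, 32, 9] -> max=77
step 12: append 72 -> window=[32, 9, 72] -> max=72
step 13: append 11 -> window=[9, 72, 11] -> max=72
Recorded maximums: 43 78 78 78 37 26 77 77 77 72 72
Changes between consecutive maximums: 5

Answer: 5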